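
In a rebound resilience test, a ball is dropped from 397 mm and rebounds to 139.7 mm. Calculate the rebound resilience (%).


Resilience = h_rebound / h_drop * 100
= 139.7 / 397 * 100
= 35.2%

35.2%


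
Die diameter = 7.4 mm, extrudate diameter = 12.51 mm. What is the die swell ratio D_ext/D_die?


Die swell ratio = D_extrudate / D_die
= 12.51 / 7.4
= 1.691

Die swell = 1.691


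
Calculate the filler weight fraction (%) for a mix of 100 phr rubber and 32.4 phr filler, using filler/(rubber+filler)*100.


Filler % = filler / (rubber + filler) * 100
= 32.4 / (100 + 32.4) * 100
= 32.4 / 132.4 * 100
= 24.47%

24.47%


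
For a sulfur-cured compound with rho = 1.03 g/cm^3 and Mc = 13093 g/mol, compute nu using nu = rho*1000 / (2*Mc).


nu = rho * 1000 / (2 * Mc)
nu = 1.03 * 1000 / (2 * 13093)
nu = 1030.0 / 26186
nu = 0.0393 mol/L

0.0393 mol/L


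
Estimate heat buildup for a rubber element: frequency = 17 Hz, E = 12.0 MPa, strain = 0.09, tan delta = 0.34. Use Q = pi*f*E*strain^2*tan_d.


Q = pi * f * E * strain^2 * tan_d
= pi * 17 * 12.0 * 0.09^2 * 0.34
= pi * 17 * 12.0 * 0.0081 * 0.34
= 1.7650

Q = 1.7650


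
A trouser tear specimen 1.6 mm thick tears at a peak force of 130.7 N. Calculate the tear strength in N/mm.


Tear strength = force / thickness
= 130.7 / 1.6
= 81.69 N/mm

81.69 N/mm


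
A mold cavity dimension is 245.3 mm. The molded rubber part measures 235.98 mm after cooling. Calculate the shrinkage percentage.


Shrinkage = (mold - part) / mold * 100
= (245.3 - 235.98) / 245.3 * 100
= 9.32 / 245.3 * 100
= 3.8%

3.8%


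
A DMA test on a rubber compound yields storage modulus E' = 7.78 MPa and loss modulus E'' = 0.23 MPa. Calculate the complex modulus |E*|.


|E*| = sqrt(E'^2 + E''^2)
= sqrt(7.78^2 + 0.23^2)
= sqrt(60.5284 + 0.0529)
= 7.783 MPa

7.783 MPa


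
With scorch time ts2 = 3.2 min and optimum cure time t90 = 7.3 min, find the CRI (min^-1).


CRI = 100 / (t90 - ts2)
= 100 / (7.3 - 3.2)
= 100 / 4.1
= 24.39 min^-1

24.39 min^-1


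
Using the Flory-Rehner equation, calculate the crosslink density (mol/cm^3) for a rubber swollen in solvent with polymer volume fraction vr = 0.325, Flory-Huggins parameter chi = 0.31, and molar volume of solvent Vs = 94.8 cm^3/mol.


ln(1 - vr) = ln(1 - 0.325) = -0.3930
Numerator = -((-0.3930) + 0.325 + 0.31 * 0.325^2) = 0.0353
Denominator = 94.8 * (0.325^(1/3) - 0.325/2) = 49.7733
nu = 0.0353 / 49.7733 = 7.0919e-04 mol/cm^3

7.0919e-04 mol/cm^3


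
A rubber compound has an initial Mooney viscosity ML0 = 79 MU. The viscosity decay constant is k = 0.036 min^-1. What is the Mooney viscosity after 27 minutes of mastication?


ML = ML0 * exp(-k * t)
ML = 79 * exp(-0.036 * 27)
ML = 79 * 0.3783
ML = 29.89 MU

29.89 MU


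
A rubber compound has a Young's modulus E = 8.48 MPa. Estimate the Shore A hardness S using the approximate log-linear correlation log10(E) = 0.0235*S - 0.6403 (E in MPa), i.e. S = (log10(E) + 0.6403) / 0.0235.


log10(E) = 0.0235*S - 0.6403  =>  S = (log10(E) + 0.6403) / 0.0235
log10(8.48) = 0.928396
S = (0.928396 + 0.6403) / 0.0235 = 1.568696 / 0.0235
S = 66.8

Shore A = 66.8


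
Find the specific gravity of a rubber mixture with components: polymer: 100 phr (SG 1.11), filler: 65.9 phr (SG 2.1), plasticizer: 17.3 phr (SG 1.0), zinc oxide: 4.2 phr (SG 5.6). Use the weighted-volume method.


Sum of weights = 187.4
Volume contributions:
  polymer: 100/1.11 = 90.0901
  filler: 65.9/2.1 = 31.3810
  plasticizer: 17.3/1.0 = 17.3000
  zinc oxide: 4.2/5.6 = 0.7500
Sum of volumes = 139.5210
SG = 187.4 / 139.5210 = 1.343

SG = 1.343


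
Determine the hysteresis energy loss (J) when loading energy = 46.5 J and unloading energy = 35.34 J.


Hysteresis loss = loading - unloading
= 46.5 - 35.34
= 11.16 J

11.16 J


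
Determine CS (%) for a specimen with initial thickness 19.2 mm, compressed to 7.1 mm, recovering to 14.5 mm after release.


CS = (t0 - recovered) / (t0 - ts) * 100
= (19.2 - 14.5) / (19.2 - 7.1) * 100
= 4.7 / 12.1 * 100
= 38.8%

38.8%


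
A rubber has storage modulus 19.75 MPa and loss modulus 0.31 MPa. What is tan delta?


tan delta = E'' / E'
= 0.31 / 19.75
= 0.0157

tan delta = 0.0157


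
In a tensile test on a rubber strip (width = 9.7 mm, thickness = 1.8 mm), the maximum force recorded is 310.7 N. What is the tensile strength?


Area = width * thickness = 9.7 * 1.8 = 17.46 mm^2
TS = force / area = 310.7 / 17.46 = 17.79 MPa

17.79 MPa


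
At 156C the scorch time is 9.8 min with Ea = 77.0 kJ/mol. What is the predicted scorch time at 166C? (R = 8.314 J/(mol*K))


Convert temperatures: T1 = 156 + 273.15 = 429.15 K, T2 = 166 + 273.15 = 439.15 K
ts2_new = 9.8 * exp(77000 / 8.314 * (1/439.15 - 1/429.15))
1/T2 - 1/T1 = -5.3061e-05
ts2_new = 6.0 min

6.0 min


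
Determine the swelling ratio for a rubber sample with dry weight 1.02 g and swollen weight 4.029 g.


Q = W_swollen / W_dry
Q = 4.029 / 1.02
Q = 3.95

Q = 3.95


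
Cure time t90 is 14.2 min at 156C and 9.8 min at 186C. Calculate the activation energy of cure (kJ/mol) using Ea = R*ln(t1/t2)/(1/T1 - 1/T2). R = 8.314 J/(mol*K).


T1 = 429.15 K, T2 = 459.15 K
1/T1 - 1/T2 = 1.5225e-04
ln(t1/t2) = ln(14.2/9.8) = 0.3709
Ea = 8.314 * 0.3709 / 1.5225e-04 = 20251.7227 J/mol
Ea = 20.25 kJ/mol

20.25 kJ/mol


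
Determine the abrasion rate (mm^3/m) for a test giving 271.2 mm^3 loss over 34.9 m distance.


Rate = volume_loss / distance
= 271.2 / 34.9
= 7.771 mm^3/m

7.771 mm^3/m


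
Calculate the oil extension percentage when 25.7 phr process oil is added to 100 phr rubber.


Oil % = oil / (100 + oil) * 100
= 25.7 / (100 + 25.7) * 100
= 25.7 / 125.7 * 100
= 20.45%

20.45%


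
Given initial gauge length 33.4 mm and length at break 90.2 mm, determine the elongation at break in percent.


Elongation = (Lf - L0) / L0 * 100
= (90.2 - 33.4) / 33.4 * 100
= 56.8 / 33.4 * 100
= 170.1%

170.1%


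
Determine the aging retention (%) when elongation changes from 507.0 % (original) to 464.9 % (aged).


Retention = aged / original * 100
= 464.9 / 507.0 * 100
= 91.7%

91.7%


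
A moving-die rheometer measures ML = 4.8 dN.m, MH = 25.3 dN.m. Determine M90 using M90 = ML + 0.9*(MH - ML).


M90 = ML + 0.9 * (MH - ML)
M90 = 4.8 + 0.9 * (25.3 - 4.8)
M90 = 4.8 + 0.9 * 20.5
M90 = 23.25 dN.m

23.25 dN.m


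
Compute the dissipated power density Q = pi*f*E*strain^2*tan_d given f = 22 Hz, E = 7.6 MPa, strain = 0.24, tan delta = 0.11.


Q = pi * f * E * strain^2 * tan_d
= pi * 22 * 7.6 * 0.24^2 * 0.11
= pi * 22 * 7.6 * 0.0576 * 0.11
= 3.3281

Q = 3.3281


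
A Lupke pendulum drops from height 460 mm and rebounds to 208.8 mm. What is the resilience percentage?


Resilience = h_rebound / h_drop * 100
= 208.8 / 460 * 100
= 45.4%

45.4%


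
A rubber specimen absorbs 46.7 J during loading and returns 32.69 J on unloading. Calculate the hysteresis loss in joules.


Hysteresis loss = loading - unloading
= 46.7 - 32.69
= 14.01 J

14.01 J


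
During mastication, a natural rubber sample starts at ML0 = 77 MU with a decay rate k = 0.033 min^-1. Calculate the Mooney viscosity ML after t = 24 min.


ML = ML0 * exp(-k * t)
ML = 77 * exp(-0.033 * 24)
ML = 77 * 0.4529
ML = 34.88 MU

34.88 MU


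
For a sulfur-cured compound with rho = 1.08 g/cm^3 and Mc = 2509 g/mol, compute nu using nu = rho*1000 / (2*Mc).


nu = rho * 1000 / (2 * Mc)
nu = 1.08 * 1000 / (2 * 2509)
nu = 1080.0 / 5018
nu = 0.2152 mol/L

0.2152 mol/L


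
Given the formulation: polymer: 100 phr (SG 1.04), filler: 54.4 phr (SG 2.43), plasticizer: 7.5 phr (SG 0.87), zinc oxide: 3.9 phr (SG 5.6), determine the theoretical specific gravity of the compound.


Sum of weights = 165.8
Volume contributions:
  polymer: 100/1.04 = 96.1538
  filler: 54.4/2.43 = 22.3868
  plasticizer: 7.5/0.87 = 8.6207
  zinc oxide: 3.9/5.6 = 0.6964
Sum of volumes = 127.8578
SG = 165.8 / 127.8578 = 1.297

SG = 1.297


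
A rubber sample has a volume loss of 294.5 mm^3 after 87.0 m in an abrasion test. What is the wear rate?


Rate = volume_loss / distance
= 294.5 / 87.0
= 3.385 mm^3/m

3.385 mm^3/m


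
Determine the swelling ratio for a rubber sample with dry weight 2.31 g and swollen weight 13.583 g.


Q = W_swollen / W_dry
Q = 13.583 / 2.31
Q = 5.88

Q = 5.88


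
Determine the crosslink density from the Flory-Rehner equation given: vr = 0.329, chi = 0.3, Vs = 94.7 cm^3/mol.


ln(1 - vr) = ln(1 - 0.329) = -0.3990
Numerator = -((-0.3990) + 0.329 + 0.3 * 0.329^2) = 0.0375
Denominator = 94.7 * (0.329^(1/3) - 0.329/2) = 49.7974
nu = 0.0375 / 49.7974 = 7.5333e-04 mol/cm^3

7.5333e-04 mol/cm^3


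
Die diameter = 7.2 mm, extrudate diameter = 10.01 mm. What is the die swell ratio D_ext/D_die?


Die swell ratio = D_extrudate / D_die
= 10.01 / 7.2
= 1.39

Die swell = 1.39


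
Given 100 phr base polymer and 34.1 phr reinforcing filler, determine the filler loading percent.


Filler % = filler / (rubber + filler) * 100
= 34.1 / (100 + 34.1) * 100
= 34.1 / 134.1 * 100
= 25.43%

25.43%


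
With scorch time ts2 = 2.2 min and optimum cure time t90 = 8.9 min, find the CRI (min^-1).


CRI = 100 / (t90 - ts2)
= 100 / (8.9 - 2.2)
= 100 / 6.7
= 14.93 min^-1

14.93 min^-1


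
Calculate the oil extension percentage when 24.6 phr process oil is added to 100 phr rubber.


Oil % = oil / (100 + oil) * 100
= 24.6 / (100 + 24.6) * 100
= 24.6 / 124.6 * 100
= 19.74%

19.74%


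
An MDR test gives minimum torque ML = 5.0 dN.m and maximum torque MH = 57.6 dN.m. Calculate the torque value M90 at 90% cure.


M90 = ML + 0.9 * (MH - ML)
M90 = 5.0 + 0.9 * (57.6 - 5.0)
M90 = 5.0 + 0.9 * 52.6
M90 = 52.34 dN.m

52.34 dN.m


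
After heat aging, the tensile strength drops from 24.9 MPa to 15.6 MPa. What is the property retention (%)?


Retention = aged / original * 100
= 15.6 / 24.9 * 100
= 62.7%

62.7%


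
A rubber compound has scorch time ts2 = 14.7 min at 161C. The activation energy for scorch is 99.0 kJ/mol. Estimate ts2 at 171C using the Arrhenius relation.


Convert temperatures: T1 = 161 + 273.15 = 434.15 K, T2 = 171 + 273.15 = 444.15 K
ts2_new = 14.7 * exp(99000 / 8.314 * (1/444.15 - 1/434.15))
1/T2 - 1/T1 = -5.1860e-05
ts2_new = 7.93 min

7.93 min


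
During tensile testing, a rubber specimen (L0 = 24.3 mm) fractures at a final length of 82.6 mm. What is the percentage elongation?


Elongation = (Lf - L0) / L0 * 100
= (82.6 - 24.3) / 24.3 * 100
= 58.3 / 24.3 * 100
= 239.9%

239.9%


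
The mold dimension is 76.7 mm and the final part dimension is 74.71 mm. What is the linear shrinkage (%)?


Shrinkage = (mold - part) / mold * 100
= (76.7 - 74.71) / 76.7 * 100
= 1.99 / 76.7 * 100
= 2.59%

2.59%


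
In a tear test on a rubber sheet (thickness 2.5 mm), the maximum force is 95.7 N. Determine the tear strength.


Tear strength = force / thickness
= 95.7 / 2.5
= 38.28 N/mm

38.28 N/mm


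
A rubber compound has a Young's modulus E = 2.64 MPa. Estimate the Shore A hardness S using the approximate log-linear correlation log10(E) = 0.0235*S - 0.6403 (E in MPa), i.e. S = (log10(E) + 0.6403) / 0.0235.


log10(E) = 0.0235*S - 0.6403  =>  S = (log10(E) + 0.6403) / 0.0235
log10(2.64) = 0.421604
S = (0.421604 + 0.6403) / 0.0235 = 1.061904 / 0.0235
S = 45.2

Shore A = 45.2


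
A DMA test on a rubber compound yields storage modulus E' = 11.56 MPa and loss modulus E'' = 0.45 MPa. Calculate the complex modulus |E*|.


|E*| = sqrt(E'^2 + E''^2)
= sqrt(11.56^2 + 0.45^2)
= sqrt(133.6336 + 0.2025)
= 11.569 MPa

11.569 MPa


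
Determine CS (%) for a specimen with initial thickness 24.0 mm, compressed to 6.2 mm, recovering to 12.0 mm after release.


CS = (t0 - recovered) / (t0 - ts) * 100
= (24.0 - 12.0) / (24.0 - 6.2) * 100
= 12.0 / 17.8 * 100
= 67.4%

67.4%


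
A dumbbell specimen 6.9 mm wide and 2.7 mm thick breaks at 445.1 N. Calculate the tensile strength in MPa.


Area = width * thickness = 6.9 * 2.7 = 18.63 mm^2
TS = force / area = 445.1 / 18.63 = 23.89 MPa

23.89 MPa


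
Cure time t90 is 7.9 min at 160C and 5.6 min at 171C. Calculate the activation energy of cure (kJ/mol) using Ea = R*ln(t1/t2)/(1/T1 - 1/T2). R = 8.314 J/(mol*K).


T1 = 433.15 K, T2 = 444.15 K
1/T1 - 1/T2 = 5.7177e-05
ln(t1/t2) = ln(7.9/5.6) = 0.3441
Ea = 8.314 * 0.3441 / 5.7177e-05 = 50033.9913 J/mol
Ea = 50.03 kJ/mol

50.03 kJ/mol


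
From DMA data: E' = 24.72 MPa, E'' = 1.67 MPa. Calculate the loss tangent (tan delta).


tan delta = E'' / E'
= 1.67 / 24.72
= 0.0676

tan delta = 0.0676


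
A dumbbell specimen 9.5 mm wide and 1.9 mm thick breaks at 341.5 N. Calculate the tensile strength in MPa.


Area = width * thickness = 9.5 * 1.9 = 18.05 mm^2
TS = force / area = 341.5 / 18.05 = 18.92 MPa

18.92 MPa


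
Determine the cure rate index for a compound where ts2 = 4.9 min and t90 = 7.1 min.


CRI = 100 / (t90 - ts2)
= 100 / (7.1 - 4.9)
= 100 / 2.2
= 45.45 min^-1

45.45 min^-1


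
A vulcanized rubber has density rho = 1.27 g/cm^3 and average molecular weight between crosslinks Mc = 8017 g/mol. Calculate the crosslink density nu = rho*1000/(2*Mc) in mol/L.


nu = rho * 1000 / (2 * Mc)
nu = 1.27 * 1000 / (2 * 8017)
nu = 1270.0 / 16034
nu = 0.0792 mol/L

0.0792 mol/L


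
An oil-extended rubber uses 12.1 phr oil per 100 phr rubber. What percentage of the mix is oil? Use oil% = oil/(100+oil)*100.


Oil % = oil / (100 + oil) * 100
= 12.1 / (100 + 12.1) * 100
= 12.1 / 112.1 * 100
= 10.79%

10.79%


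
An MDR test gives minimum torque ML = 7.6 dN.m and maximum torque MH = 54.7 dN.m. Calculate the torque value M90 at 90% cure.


M90 = ML + 0.9 * (MH - ML)
M90 = 7.6 + 0.9 * (54.7 - 7.6)
M90 = 7.6 + 0.9 * 47.1
M90 = 49.99 dN.m

49.99 dN.m


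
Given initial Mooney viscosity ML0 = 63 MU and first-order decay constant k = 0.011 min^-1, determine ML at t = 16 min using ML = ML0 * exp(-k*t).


ML = ML0 * exp(-k * t)
ML = 63 * exp(-0.011 * 16)
ML = 63 * 0.8386
ML = 52.83 MU

52.83 MU


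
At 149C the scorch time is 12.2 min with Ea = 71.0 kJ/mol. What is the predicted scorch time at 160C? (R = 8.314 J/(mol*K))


Convert temperatures: T1 = 149 + 273.15 = 422.15 K, T2 = 160 + 273.15 = 433.15 K
ts2_new = 12.2 * exp(71000 / 8.314 * (1/433.15 - 1/422.15))
1/T2 - 1/T1 = -6.0157e-05
ts2_new = 7.3 min

7.3 min


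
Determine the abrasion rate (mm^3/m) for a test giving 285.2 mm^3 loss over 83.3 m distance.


Rate = volume_loss / distance
= 285.2 / 83.3
= 3.424 mm^3/m

3.424 mm^3/m


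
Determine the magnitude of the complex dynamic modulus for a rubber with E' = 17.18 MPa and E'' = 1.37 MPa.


|E*| = sqrt(E'^2 + E''^2)
= sqrt(17.18^2 + 1.37^2)
= sqrt(295.1524 + 1.8769)
= 17.235 MPa

17.235 MPa


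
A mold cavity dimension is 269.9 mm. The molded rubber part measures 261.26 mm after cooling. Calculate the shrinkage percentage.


Shrinkage = (mold - part) / mold * 100
= (269.9 - 261.26) / 269.9 * 100
= 8.64 / 269.9 * 100
= 3.2%

3.2%


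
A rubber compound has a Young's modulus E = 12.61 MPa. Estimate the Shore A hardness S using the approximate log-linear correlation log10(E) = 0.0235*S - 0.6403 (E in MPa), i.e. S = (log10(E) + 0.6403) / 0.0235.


log10(E) = 0.0235*S - 0.6403  =>  S = (log10(E) + 0.6403) / 0.0235
log10(12.61) = 1.100715
S = (1.100715 + 0.6403) / 0.0235 = 1.741015 / 0.0235
S = 74.1

Shore A = 74.1


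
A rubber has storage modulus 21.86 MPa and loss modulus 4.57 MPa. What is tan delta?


tan delta = E'' / E'
= 4.57 / 21.86
= 0.2091

tan delta = 0.2091


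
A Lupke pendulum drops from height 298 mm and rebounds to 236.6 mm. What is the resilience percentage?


Resilience = h_rebound / h_drop * 100
= 236.6 / 298 * 100
= 79.4%

79.4%


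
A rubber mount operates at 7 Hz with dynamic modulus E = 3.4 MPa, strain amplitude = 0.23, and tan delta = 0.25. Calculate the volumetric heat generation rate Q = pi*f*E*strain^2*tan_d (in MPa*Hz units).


Q = pi * f * E * strain^2 * tan_d
= pi * 7 * 3.4 * 0.23^2 * 0.25
= pi * 7 * 3.4 * 0.0529 * 0.25
= 0.9888

Q = 0.9888


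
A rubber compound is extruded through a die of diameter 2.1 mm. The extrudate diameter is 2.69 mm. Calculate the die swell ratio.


Die swell ratio = D_extrudate / D_die
= 2.69 / 2.1
= 1.281

Die swell = 1.281


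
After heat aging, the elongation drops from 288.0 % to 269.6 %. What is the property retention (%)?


Retention = aged / original * 100
= 269.6 / 288.0 * 100
= 93.6%

93.6%


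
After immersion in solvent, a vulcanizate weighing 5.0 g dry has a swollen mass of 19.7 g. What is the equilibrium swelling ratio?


Q = W_swollen / W_dry
Q = 19.7 / 5.0
Q = 3.94

Q = 3.94


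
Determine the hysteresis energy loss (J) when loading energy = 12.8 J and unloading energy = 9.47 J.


Hysteresis loss = loading - unloading
= 12.8 - 9.47
= 3.33 J

3.33 J


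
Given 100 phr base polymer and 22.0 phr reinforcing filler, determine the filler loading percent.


Filler % = filler / (rubber + filler) * 100
= 22.0 / (100 + 22.0) * 100
= 22.0 / 122.0 * 100
= 18.03%

18.03%


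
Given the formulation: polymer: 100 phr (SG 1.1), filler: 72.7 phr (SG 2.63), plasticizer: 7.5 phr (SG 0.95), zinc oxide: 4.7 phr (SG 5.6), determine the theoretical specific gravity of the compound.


Sum of weights = 184.9
Volume contributions:
  polymer: 100/1.1 = 90.9091
  filler: 72.7/2.63 = 27.6426
  plasticizer: 7.5/0.95 = 7.8947
  zinc oxide: 4.7/5.6 = 0.8393
Sum of volumes = 127.2857
SG = 184.9 / 127.2857 = 1.453

SG = 1.453


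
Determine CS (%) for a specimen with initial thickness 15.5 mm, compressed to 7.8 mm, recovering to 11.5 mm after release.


CS = (t0 - recovered) / (t0 - ts) * 100
= (15.5 - 11.5) / (15.5 - 7.8) * 100
= 4.0 / 7.7 * 100
= 51.9%

51.9%


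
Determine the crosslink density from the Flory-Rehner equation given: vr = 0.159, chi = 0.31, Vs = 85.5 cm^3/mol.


ln(1 - vr) = ln(1 - 0.159) = -0.1732
Numerator = -((-0.1732) + 0.159 + 0.31 * 0.159^2) = 0.0063
Denominator = 85.5 * (0.159^(1/3) - 0.159/2) = 39.5224
nu = 0.0063 / 39.5224 = 1.6007e-04 mol/cm^3

1.6007e-04 mol/cm^3


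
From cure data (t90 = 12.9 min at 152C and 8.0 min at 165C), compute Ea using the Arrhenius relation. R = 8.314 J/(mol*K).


T1 = 425.15 K, T2 = 438.15 K
1/T1 - 1/T2 = 6.9788e-05
ln(t1/t2) = ln(12.9/8.0) = 0.4778
Ea = 8.314 * 0.4778 / 6.9788e-05 = 56919.9982 J/mol
Ea = 56.92 kJ/mol

56.92 kJ/mol


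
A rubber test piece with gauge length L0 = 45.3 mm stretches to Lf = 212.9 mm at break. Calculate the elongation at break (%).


Elongation = (Lf - L0) / L0 * 100
= (212.9 - 45.3) / 45.3 * 100
= 167.6 / 45.3 * 100
= 370.0%

370.0%


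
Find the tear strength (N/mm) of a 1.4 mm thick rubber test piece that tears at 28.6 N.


Tear strength = force / thickness
= 28.6 / 1.4
= 20.43 N/mm

20.43 N/mm


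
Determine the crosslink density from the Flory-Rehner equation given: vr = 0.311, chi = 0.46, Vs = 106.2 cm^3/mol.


ln(1 - vr) = ln(1 - 0.311) = -0.3725
Numerator = -((-0.3725) + 0.311 + 0.46 * 0.311^2) = 0.0170
Denominator = 106.2 * (0.311^(1/3) - 0.311/2) = 55.4382
nu = 0.0170 / 55.4382 = 3.0705e-04 mol/cm^3

3.0705e-04 mol/cm^3


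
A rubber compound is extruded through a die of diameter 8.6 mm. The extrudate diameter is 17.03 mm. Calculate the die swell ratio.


Die swell ratio = D_extrudate / D_die
= 17.03 / 8.6
= 1.98

Die swell = 1.98


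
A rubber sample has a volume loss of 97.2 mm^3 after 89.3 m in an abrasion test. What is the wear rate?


Rate = volume_loss / distance
= 97.2 / 89.3
= 1.088 mm^3/m

1.088 mm^3/m


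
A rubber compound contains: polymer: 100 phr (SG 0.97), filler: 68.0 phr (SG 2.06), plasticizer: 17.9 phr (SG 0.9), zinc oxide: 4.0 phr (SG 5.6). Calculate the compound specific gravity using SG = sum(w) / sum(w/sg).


Sum of weights = 189.9
Volume contributions:
  polymer: 100/0.97 = 103.0928
  filler: 68.0/2.06 = 33.0097
  plasticizer: 17.9/0.9 = 19.8889
  zinc oxide: 4.0/5.6 = 0.7143
Sum of volumes = 156.7057
SG = 189.9 / 156.7057 = 1.212

SG = 1.212


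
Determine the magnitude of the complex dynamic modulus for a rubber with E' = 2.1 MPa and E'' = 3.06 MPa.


|E*| = sqrt(E'^2 + E''^2)
= sqrt(2.1^2 + 3.06^2)
= sqrt(4.4100 + 9.3636)
= 3.711 MPa

3.711 MPa


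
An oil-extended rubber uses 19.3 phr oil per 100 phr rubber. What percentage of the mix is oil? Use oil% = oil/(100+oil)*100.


Oil % = oil / (100 + oil) * 100
= 19.3 / (100 + 19.3) * 100
= 19.3 / 119.3 * 100
= 16.18%

16.18%


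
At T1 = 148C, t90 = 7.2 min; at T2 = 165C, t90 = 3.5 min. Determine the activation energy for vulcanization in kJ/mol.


T1 = 421.15 K, T2 = 438.15 K
1/T1 - 1/T2 = 9.2128e-05
ln(t1/t2) = ln(7.2/3.5) = 0.7213
Ea = 8.314 * 0.7213 / 9.2128e-05 = 65094.9840 J/mol
Ea = 65.09 kJ/mol

65.09 kJ/mol


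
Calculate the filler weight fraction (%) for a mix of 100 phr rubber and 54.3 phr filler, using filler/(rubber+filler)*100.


Filler % = filler / (rubber + filler) * 100
= 54.3 / (100 + 54.3) * 100
= 54.3 / 154.3 * 100
= 35.19%

35.19%


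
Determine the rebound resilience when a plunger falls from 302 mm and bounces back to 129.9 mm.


Resilience = h_rebound / h_drop * 100
= 129.9 / 302 * 100
= 43.0%

43.0%


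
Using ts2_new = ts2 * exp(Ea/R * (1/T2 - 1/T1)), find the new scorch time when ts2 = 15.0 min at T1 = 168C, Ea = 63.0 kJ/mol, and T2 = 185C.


Convert temperatures: T1 = 168 + 273.15 = 441.15 K, T2 = 185 + 273.15 = 458.15 K
ts2_new = 15.0 * exp(63000 / 8.314 * (1/458.15 - 1/441.15))
1/T2 - 1/T1 = -8.4111e-05
ts2_new = 7.93 min

7.93 min


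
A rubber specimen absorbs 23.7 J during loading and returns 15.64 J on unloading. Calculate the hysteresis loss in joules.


Hysteresis loss = loading - unloading
= 23.7 - 15.64
= 8.06 J

8.06 J


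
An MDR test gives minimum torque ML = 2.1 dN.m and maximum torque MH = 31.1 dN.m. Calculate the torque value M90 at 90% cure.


M90 = ML + 0.9 * (MH - ML)
M90 = 2.1 + 0.9 * (31.1 - 2.1)
M90 = 2.1 + 0.9 * 29.0
M90 = 28.2 dN.m

28.2 dN.m


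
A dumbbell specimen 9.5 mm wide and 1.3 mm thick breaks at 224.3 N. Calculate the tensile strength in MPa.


Area = width * thickness = 9.5 * 1.3 = 12.35 mm^2
TS = force / area = 224.3 / 12.35 = 18.16 MPa

18.16 MPa


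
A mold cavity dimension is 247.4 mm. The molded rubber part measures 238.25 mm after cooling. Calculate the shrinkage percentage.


Shrinkage = (mold - part) / mold * 100
= (247.4 - 238.25) / 247.4 * 100
= 9.15 / 247.4 * 100
= 3.7%

3.7%


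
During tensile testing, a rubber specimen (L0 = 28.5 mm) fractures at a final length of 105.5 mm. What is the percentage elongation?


Elongation = (Lf - L0) / L0 * 100
= (105.5 - 28.5) / 28.5 * 100
= 77.0 / 28.5 * 100
= 270.2%

270.2%


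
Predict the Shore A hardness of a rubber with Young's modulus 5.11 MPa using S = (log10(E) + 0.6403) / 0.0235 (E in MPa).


log10(E) = 0.0235*S - 0.6403  =>  S = (log10(E) + 0.6403) / 0.0235
log10(5.11) = 0.708421
S = (0.708421 + 0.6403) / 0.0235 = 1.348721 / 0.0235
S = 57.4

Shore A = 57.4


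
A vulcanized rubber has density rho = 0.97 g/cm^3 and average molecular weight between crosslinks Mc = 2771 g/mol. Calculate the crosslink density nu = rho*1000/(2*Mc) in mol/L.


nu = rho * 1000 / (2 * Mc)
nu = 0.97 * 1000 / (2 * 2771)
nu = 970.0 / 5542
nu = 0.1750 mol/L

0.1750 mol/L


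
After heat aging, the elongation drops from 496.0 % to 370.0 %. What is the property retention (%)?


Retention = aged / original * 100
= 370.0 / 496.0 * 100
= 74.6%

74.6%


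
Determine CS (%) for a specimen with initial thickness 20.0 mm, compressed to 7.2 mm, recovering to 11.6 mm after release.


CS = (t0 - recovered) / (t0 - ts) * 100
= (20.0 - 11.6) / (20.0 - 7.2) * 100
= 8.4 / 12.8 * 100
= 65.6%

65.6%


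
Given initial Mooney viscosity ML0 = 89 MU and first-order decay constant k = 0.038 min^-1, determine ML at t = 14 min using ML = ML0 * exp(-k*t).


ML = ML0 * exp(-k * t)
ML = 89 * exp(-0.038 * 14)
ML = 89 * 0.5874
ML = 52.28 MU

52.28 MU


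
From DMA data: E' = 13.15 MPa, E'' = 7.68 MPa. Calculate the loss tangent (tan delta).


tan delta = E'' / E'
= 7.68 / 13.15
= 0.584

tan delta = 0.584


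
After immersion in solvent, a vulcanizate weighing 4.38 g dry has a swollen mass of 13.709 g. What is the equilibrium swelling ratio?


Q = W_swollen / W_dry
Q = 13.709 / 4.38
Q = 3.13

Q = 3.13


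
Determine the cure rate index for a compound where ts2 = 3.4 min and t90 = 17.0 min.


CRI = 100 / (t90 - ts2)
= 100 / (17.0 - 3.4)
= 100 / 13.6
= 7.35 min^-1

7.35 min^-1


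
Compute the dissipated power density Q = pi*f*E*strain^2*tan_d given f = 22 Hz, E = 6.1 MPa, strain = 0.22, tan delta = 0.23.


Q = pi * f * E * strain^2 * tan_d
= pi * 22 * 6.1 * 0.22^2 * 0.23
= pi * 22 * 6.1 * 0.0484 * 0.23
= 4.6933

Q = 4.6933


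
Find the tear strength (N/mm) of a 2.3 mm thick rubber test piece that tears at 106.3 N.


Tear strength = force / thickness
= 106.3 / 2.3
= 46.22 N/mm

46.22 N/mm


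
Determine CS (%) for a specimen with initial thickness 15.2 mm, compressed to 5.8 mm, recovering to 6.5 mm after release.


CS = (t0 - recovered) / (t0 - ts) * 100
= (15.2 - 6.5) / (15.2 - 5.8) * 100
= 8.7 / 9.4 * 100
= 92.6%

92.6%


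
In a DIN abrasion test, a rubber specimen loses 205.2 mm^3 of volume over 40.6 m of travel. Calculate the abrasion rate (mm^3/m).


Rate = volume_loss / distance
= 205.2 / 40.6
= 5.054 mm^3/m

5.054 mm^3/m


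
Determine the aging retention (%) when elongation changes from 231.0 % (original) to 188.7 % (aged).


Retention = aged / original * 100
= 188.7 / 231.0 * 100
= 81.7%

81.7%


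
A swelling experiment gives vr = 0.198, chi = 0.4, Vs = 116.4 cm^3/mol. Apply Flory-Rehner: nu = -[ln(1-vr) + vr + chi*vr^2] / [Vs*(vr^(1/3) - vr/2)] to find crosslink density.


ln(1 - vr) = ln(1 - 0.198) = -0.2206
Numerator = -((-0.2206) + 0.198 + 0.4 * 0.198^2) = 0.0070
Denominator = 116.4 * (0.198^(1/3) - 0.198/2) = 56.3199
nu = 0.0070 / 56.3199 = 1.2367e-04 mol/cm^3

1.2367e-04 mol/cm^3


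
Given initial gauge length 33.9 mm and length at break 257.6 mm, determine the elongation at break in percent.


Elongation = (Lf - L0) / L0 * 100
= (257.6 - 33.9) / 33.9 * 100
= 223.7 / 33.9 * 100
= 659.9%

659.9%


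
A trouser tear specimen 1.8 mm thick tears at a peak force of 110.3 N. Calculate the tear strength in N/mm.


Tear strength = force / thickness
= 110.3 / 1.8
= 61.28 N/mm

61.28 N/mm


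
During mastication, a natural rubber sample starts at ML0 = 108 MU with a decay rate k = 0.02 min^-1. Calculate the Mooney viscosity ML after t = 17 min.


ML = ML0 * exp(-k * t)
ML = 108 * exp(-0.02 * 17)
ML = 108 * 0.7118
ML = 76.87 MU

76.87 MU


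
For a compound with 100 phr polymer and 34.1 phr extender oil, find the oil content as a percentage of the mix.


Oil % = oil / (100 + oil) * 100
= 34.1 / (100 + 34.1) * 100
= 34.1 / 134.1 * 100
= 25.43%

25.43%


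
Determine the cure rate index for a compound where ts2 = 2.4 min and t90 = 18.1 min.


CRI = 100 / (t90 - ts2)
= 100 / (18.1 - 2.4)
= 100 / 15.7
= 6.37 min^-1

6.37 min^-1


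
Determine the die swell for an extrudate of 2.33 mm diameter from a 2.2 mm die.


Die swell ratio = D_extrudate / D_die
= 2.33 / 2.2
= 1.059

Die swell = 1.059


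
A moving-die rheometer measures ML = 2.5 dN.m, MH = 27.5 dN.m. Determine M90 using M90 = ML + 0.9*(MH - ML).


M90 = ML + 0.9 * (MH - ML)
M90 = 2.5 + 0.9 * (27.5 - 2.5)
M90 = 2.5 + 0.9 * 25.0
M90 = 25.0 dN.m

25.0 dN.m


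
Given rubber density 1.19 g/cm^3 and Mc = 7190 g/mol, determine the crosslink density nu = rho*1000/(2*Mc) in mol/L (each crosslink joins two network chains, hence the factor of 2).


nu = rho * 1000 / (2 * Mc)
nu = 1.19 * 1000 / (2 * 7190)
nu = 1190.0 / 14380
nu = 0.0828 mol/L

0.0828 mol/L


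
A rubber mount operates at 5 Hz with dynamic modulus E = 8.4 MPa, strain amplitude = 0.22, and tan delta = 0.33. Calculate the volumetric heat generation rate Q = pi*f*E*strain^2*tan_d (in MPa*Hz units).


Q = pi * f * E * strain^2 * tan_d
= pi * 5 * 8.4 * 0.22^2 * 0.33
= pi * 5 * 8.4 * 0.0484 * 0.33
= 2.1075

Q = 2.1075


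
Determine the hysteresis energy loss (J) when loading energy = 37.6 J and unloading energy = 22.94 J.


Hysteresis loss = loading - unloading
= 37.6 - 22.94
= 14.66 J

14.66 J


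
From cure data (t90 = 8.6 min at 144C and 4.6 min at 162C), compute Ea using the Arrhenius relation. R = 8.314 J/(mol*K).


T1 = 417.15 K, T2 = 435.15 K
1/T1 - 1/T2 = 9.9161e-05
ln(t1/t2) = ln(8.6/4.6) = 0.6257
Ea = 8.314 * 0.6257 / 9.9161e-05 = 52461.2943 J/mol
Ea = 52.46 kJ/mol

52.46 kJ/mol


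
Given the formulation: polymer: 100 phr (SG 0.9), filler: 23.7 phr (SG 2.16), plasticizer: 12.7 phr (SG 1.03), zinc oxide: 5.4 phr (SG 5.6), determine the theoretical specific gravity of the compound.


Sum of weights = 141.8
Volume contributions:
  polymer: 100/0.9 = 111.1111
  filler: 23.7/2.16 = 10.9722
  plasticizer: 12.7/1.03 = 12.3301
  zinc oxide: 5.4/5.6 = 0.9643
Sum of volumes = 135.3777
SG = 141.8 / 135.3777 = 1.047

SG = 1.047


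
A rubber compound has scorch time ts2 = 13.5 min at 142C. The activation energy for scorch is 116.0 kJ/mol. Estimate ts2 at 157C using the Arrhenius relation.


Convert temperatures: T1 = 142 + 273.15 = 415.15 K, T2 = 157 + 273.15 = 430.15 K
ts2_new = 13.5 * exp(116000 / 8.314 * (1/430.15 - 1/415.15))
1/T2 - 1/T1 = -8.3997e-05
ts2_new = 4.18 min

4.18 min


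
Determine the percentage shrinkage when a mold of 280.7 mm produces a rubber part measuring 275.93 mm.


Shrinkage = (mold - part) / mold * 100
= (280.7 - 275.93) / 280.7 * 100
= 4.77 / 280.7 * 100
= 1.7%

1.7%


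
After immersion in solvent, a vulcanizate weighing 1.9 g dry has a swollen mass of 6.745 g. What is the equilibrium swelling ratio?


Q = W_swollen / W_dry
Q = 6.745 / 1.9
Q = 3.55

Q = 3.55


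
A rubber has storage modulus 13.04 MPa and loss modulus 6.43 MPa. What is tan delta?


tan delta = E'' / E'
= 6.43 / 13.04
= 0.4931

tan delta = 0.4931


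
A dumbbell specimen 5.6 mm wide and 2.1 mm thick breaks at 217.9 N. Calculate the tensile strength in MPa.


Area = width * thickness = 5.6 * 2.1 = 11.76 mm^2
TS = force / area = 217.9 / 11.76 = 18.53 MPa

18.53 MPa


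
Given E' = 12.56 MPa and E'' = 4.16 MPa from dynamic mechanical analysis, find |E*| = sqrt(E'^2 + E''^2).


|E*| = sqrt(E'^2 + E''^2)
= sqrt(12.56^2 + 4.16^2)
= sqrt(157.7536 + 17.3056)
= 13.231 MPa

13.231 MPa


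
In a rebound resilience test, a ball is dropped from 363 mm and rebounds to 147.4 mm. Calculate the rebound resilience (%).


Resilience = h_rebound / h_drop * 100
= 147.4 / 363 * 100
= 40.6%

40.6%


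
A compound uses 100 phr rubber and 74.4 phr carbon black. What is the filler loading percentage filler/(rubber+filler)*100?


Filler % = filler / (rubber + filler) * 100
= 74.4 / (100 + 74.4) * 100
= 74.4 / 174.4 * 100
= 42.66%

42.66%


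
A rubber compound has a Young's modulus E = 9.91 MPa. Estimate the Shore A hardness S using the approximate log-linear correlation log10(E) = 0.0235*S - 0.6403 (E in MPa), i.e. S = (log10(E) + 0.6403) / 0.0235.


log10(E) = 0.0235*S - 0.6403  =>  S = (log10(E) + 0.6403) / 0.0235
log10(9.91) = 0.996074
S = (0.996074 + 0.6403) / 0.0235 = 1.636374 / 0.0235
S = 69.6

Shore A = 69.6


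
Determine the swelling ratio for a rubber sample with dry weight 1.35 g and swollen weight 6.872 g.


Q = W_swollen / W_dry
Q = 6.872 / 1.35
Q = 5.09

Q = 5.09


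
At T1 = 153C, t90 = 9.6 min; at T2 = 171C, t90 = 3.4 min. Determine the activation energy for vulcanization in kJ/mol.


T1 = 426.15 K, T2 = 444.15 K
1/T1 - 1/T2 = 9.5100e-05
ln(t1/t2) = ln(9.6/3.4) = 1.0380
Ea = 8.314 * 1.0380 / 9.5100e-05 = 90744.8250 J/mol
Ea = 90.74 kJ/mol

90.74 kJ/mol


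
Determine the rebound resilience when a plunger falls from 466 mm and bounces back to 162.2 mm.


Resilience = h_rebound / h_drop * 100
= 162.2 / 466 * 100
= 34.8%

34.8%


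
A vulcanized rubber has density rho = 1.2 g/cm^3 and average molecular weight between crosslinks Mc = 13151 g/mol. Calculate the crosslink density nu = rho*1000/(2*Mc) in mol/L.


nu = rho * 1000 / (2 * Mc)
nu = 1.2 * 1000 / (2 * 13151)
nu = 1200.0 / 26302
nu = 0.0456 mol/L

0.0456 mol/L


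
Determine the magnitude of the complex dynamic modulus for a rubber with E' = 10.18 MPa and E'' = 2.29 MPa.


|E*| = sqrt(E'^2 + E''^2)
= sqrt(10.18^2 + 2.29^2)
= sqrt(103.6324 + 5.2441)
= 10.434 MPa

10.434 MPa


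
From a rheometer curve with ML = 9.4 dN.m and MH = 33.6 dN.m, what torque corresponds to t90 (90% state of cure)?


M90 = ML + 0.9 * (MH - ML)
M90 = 9.4 + 0.9 * (33.6 - 9.4)
M90 = 9.4 + 0.9 * 24.2
M90 = 31.18 dN.m

31.18 dN.m


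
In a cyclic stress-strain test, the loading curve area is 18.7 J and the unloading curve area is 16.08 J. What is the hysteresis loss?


Hysteresis loss = loading - unloading
= 18.7 - 16.08
= 2.62 J

2.62 J


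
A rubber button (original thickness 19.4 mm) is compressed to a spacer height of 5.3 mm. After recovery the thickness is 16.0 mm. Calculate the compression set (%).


CS = (t0 - recovered) / (t0 - ts) * 100
= (19.4 - 16.0) / (19.4 - 5.3) * 100
= 3.4 / 14.1 * 100
= 24.1%

24.1%


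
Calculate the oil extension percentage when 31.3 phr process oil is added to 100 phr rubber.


Oil % = oil / (100 + oil) * 100
= 31.3 / (100 + 31.3) * 100
= 31.3 / 131.3 * 100
= 23.84%

23.84%


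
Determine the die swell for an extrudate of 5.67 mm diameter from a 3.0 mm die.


Die swell ratio = D_extrudate / D_die
= 5.67 / 3.0
= 1.89

Die swell = 1.89


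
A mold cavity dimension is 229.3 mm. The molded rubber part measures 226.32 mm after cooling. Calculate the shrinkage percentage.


Shrinkage = (mold - part) / mold * 100
= (229.3 - 226.32) / 229.3 * 100
= 2.98 / 229.3 * 100
= 1.3%

1.3%


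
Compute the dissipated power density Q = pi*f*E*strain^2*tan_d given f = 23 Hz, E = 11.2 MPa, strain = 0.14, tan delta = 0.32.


Q = pi * f * E * strain^2 * tan_d
= pi * 23 * 11.2 * 0.14^2 * 0.32
= pi * 23 * 11.2 * 0.0196 * 0.32
= 5.0758

Q = 5.0758


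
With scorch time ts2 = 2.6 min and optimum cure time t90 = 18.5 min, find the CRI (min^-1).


CRI = 100 / (t90 - ts2)
= 100 / (18.5 - 2.6)
= 100 / 15.9
= 6.29 min^-1

6.29 min^-1


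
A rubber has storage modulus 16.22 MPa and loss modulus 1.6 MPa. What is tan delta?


tan delta = E'' / E'
= 1.6 / 16.22
= 0.0986

tan delta = 0.0986


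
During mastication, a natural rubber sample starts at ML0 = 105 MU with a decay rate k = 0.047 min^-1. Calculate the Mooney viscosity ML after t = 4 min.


ML = ML0 * exp(-k * t)
ML = 105 * exp(-0.047 * 4)
ML = 105 * 0.8286
ML = 87.0 MU

87.0 MU


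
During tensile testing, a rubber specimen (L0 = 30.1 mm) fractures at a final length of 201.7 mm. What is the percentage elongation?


Elongation = (Lf - L0) / L0 * 100
= (201.7 - 30.1) / 30.1 * 100
= 171.6 / 30.1 * 100
= 570.1%

570.1%


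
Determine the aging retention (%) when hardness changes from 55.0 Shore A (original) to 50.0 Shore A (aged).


Retention = aged / original * 100
= 50.0 / 55.0 * 100
= 90.9%

90.9%


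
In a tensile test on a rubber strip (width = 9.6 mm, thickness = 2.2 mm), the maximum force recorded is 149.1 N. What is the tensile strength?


Area = width * thickness = 9.6 * 2.2 = 21.12 mm^2
TS = force / area = 149.1 / 21.12 = 7.06 MPa

7.06 MPa


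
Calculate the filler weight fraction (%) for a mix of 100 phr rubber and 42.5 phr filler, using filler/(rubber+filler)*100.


Filler % = filler / (rubber + filler) * 100
= 42.5 / (100 + 42.5) * 100
= 42.5 / 142.5 * 100
= 29.82%

29.82%


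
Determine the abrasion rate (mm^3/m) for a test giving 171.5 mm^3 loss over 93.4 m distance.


Rate = volume_loss / distance
= 171.5 / 93.4
= 1.836 mm^3/m

1.836 mm^3/m


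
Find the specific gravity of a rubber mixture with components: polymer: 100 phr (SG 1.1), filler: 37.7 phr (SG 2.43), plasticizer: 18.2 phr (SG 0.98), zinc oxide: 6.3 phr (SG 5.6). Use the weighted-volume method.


Sum of weights = 162.2
Volume contributions:
  polymer: 100/1.1 = 90.9091
  filler: 37.7/2.43 = 15.5144
  plasticizer: 18.2/0.98 = 18.5714
  zinc oxide: 6.3/5.6 = 1.1250
Sum of volumes = 126.1199
SG = 162.2 / 126.1199 = 1.286

SG = 1.286


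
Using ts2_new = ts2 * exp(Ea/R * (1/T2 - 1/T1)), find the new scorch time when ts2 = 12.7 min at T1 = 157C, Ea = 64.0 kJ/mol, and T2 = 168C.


Convert temperatures: T1 = 157 + 273.15 = 430.15 K, T2 = 168 + 273.15 = 441.15 K
ts2_new = 12.7 * exp(64000 / 8.314 * (1/441.15 - 1/430.15))
1/T2 - 1/T1 = -5.7968e-05
ts2_new = 8.13 min

8.13 min


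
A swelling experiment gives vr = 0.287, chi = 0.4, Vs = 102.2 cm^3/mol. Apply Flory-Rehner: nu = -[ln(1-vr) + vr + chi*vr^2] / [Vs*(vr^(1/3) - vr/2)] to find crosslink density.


ln(1 - vr) = ln(1 - 0.287) = -0.3383
Numerator = -((-0.3383) + 0.287 + 0.4 * 0.287^2) = 0.0183
Denominator = 102.2 * (0.287^(1/3) - 0.287/2) = 52.7475
nu = 0.0183 / 52.7475 = 3.4743e-04 mol/cm^3

3.4743e-04 mol/cm^3


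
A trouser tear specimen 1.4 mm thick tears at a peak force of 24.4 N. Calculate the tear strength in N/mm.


Tear strength = force / thickness
= 24.4 / 1.4
= 17.43 N/mm

17.43 N/mm


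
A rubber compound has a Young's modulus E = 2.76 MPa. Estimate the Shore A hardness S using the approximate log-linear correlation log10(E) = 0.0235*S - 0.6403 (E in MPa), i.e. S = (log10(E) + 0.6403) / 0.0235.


log10(E) = 0.0235*S - 0.6403  =>  S = (log10(E) + 0.6403) / 0.0235
log10(2.76) = 0.440909
S = (0.440909 + 0.6403) / 0.0235 = 1.081209 / 0.0235
S = 46.0

Shore A = 46.0


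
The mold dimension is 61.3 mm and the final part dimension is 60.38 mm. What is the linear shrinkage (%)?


Shrinkage = (mold - part) / mold * 100
= (61.3 - 60.38) / 61.3 * 100
= 0.92 / 61.3 * 100
= 1.5%

1.5%


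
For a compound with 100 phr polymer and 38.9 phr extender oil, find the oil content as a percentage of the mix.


Oil % = oil / (100 + oil) * 100
= 38.9 / (100 + 38.9) * 100
= 38.9 / 138.9 * 100
= 28.01%

28.01%


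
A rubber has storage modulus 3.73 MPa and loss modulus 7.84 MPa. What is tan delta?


tan delta = E'' / E'
= 7.84 / 3.73
= 2.1019

tan delta = 2.1019


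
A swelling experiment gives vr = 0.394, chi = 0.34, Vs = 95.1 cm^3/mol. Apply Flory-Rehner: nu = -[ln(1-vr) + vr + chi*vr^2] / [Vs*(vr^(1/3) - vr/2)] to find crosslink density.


ln(1 - vr) = ln(1 - 0.394) = -0.5009
Numerator = -((-0.5009) + 0.394 + 0.34 * 0.394^2) = 0.0541
Denominator = 95.1 * (0.394^(1/3) - 0.394/2) = 50.9835
nu = 0.0541 / 50.9835 = 0.0011 mol/cm^3

0.0011 mol/cm^3


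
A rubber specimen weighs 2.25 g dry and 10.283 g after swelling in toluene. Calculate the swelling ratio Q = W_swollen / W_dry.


Q = W_swollen / W_dry
Q = 10.283 / 2.25
Q = 4.57

Q = 4.57


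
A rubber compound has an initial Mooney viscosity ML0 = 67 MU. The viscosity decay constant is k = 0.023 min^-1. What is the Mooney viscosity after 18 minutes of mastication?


ML = ML0 * exp(-k * t)
ML = 67 * exp(-0.023 * 18)
ML = 67 * 0.6610
ML = 44.29 MU

44.29 MU


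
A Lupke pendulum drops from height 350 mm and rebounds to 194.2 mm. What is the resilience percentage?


Resilience = h_rebound / h_drop * 100
= 194.2 / 350 * 100
= 55.5%

55.5%


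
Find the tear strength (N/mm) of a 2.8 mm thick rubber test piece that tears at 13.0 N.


Tear strength = force / thickness
= 13.0 / 2.8
= 4.64 N/mm

4.64 N/mm


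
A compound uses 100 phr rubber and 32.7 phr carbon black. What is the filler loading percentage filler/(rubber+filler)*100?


Filler % = filler / (rubber + filler) * 100
= 32.7 / (100 + 32.7) * 100
= 32.7 / 132.7 * 100
= 24.64%

24.64%
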